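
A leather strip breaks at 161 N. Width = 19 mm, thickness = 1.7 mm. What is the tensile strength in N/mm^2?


4.98 N/mm^2

Cross-sectional area = 19 x 1.7 = 32.3 mm^2
Tensile strength = 161 / 32.3 = 4.98 N/mm^2


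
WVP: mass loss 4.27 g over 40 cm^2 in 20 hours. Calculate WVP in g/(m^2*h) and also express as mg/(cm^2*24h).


WVP = 4.27 / (40 x 20) x 10000 = 53.38 g/(m^2*h)
Mass loss in mg = 4.27 x 1000 = 4270 mg
Per cm^2 per 24h in mg: 4270 x 24 / (40 x 20) = 102480 / 800 = 128.10 mg/(cm^2*24h)


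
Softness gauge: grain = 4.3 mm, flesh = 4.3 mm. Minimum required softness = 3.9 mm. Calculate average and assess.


Average = (4.3 + 4.3) / 2 = 4.30 mm
Minimum = 3.9 mm
Meets requirement: Yes


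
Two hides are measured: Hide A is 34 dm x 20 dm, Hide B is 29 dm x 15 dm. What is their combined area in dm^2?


1115 dm^2


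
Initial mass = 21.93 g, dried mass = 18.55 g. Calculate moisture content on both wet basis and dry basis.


Moisture lost = 21.93 - 18.55 = 3.38 g
Wet basis MC = 3.38 / 21.93 x 100 = 15.4%
Dry basis MC = 3.38 / 18.55 x 100 = 18.2%


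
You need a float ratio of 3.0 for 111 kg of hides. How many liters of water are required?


333.0 L

Water = hide weight x target ratio
Water = 111 x 3.0 = 333.0 L


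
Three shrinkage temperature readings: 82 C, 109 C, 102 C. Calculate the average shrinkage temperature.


Average = (82 + 109 + 102) / 3
Average = 293 / 3 = 97.7 C


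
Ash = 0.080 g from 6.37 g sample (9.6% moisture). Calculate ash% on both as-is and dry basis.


As-is ash% = 0.080 / 6.37 x 100 = 1.26%
Dry mass = 6.37 x (100 - 9.6) / 100 = 5.75848 g
Dry-basis ash% = 0.080 / 5.75848 x 100 = 1.39%


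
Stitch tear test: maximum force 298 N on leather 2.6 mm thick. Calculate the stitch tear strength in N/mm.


114.6 N/mm

Stitch tear strength = force / thickness
STS = 298 / 2.6 = 114.6 N/mm


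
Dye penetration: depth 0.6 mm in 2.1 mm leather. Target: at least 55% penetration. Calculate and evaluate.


Penetration = 28.6%
Meets target: No


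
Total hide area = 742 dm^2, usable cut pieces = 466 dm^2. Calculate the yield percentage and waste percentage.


Yield = 466 / 742 x 100 = 62.8%
Waste = 742 - 466 = 276 dm^2
Waste% = 100 - 62.8 = 37.2%


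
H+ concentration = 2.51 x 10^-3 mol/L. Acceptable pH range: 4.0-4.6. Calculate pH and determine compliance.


pH = -log10(2.51 x 10^-3) = 2.60
Range: 4.0 to 4.6
Compliant: No


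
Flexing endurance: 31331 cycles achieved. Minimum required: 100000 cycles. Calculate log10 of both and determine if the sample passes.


log10(31331) = 4.50
log10(100000) = 5.00
Passes: No


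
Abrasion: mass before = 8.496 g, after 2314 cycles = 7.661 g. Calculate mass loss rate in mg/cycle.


0.361 mg/cycle

Mass loss = 8.496 - 7.661 = 0.835 g
Rate = 0.835 / 2314 x 1000 = 0.361 mg/cycle


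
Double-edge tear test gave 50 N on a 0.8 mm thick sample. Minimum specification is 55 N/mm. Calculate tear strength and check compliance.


Tear strength = 62.5 N/mm
Compliant: Yes

Tear strength = 50 / 0.8 = 62.5 N/mm
Required minimum = 55 N/mm
Compliant: Yes


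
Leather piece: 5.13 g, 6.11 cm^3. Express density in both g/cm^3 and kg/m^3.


0.840 g/cm^3
840 kg/m^3


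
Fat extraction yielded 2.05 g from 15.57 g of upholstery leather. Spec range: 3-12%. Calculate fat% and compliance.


Fat% = 2.05 / 15.57 x 100 = 13.2%
Spec range: 3-12%
Compliant: No


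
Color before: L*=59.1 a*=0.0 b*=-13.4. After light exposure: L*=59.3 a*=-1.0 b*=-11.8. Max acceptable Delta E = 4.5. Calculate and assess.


dL = 0.2, da = -1.0, db = 1.6
dE = sqrt((0.2)^2 + (-1.0)^2 + (1.6)^2) = 1.90
Max = 4.5
Passes: Yes


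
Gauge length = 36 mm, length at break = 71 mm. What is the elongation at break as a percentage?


Extension = 71 - 36 = 35 mm
Elongation = 35 / 36 x 100 = 97.2%


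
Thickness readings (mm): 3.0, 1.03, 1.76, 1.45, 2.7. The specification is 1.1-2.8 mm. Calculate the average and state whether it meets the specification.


Average = 1.99 mm
Within specification: Yes

Sum = 9.94
Average = 9.94 / 5 = 1.99 mm
Specification range: 1.1 to 2.8 mm
Within spec: Yes


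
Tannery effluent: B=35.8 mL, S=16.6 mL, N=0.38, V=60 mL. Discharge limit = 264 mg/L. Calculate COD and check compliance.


COD = 972.8 mg/L
Compliant: No

COD = (35.8 - 16.6) x 0.38 x 8000 / 60 = 972.8 mg/L
Limit: 264 mg/L
Compliant: No


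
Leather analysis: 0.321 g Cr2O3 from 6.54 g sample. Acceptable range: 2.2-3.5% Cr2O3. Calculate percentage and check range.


Cr2O3% = 0.321 / 6.54 x 100 = 4.91%
Acceptable range: 2.2 to 3.5%
Within range: No


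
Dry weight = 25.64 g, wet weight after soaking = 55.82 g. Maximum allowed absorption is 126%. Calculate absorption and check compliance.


WA = (55.82 - 25.64) / 25.64 x 100 = 117.7%
Maximum allowed: 126%
Compliant: Yes


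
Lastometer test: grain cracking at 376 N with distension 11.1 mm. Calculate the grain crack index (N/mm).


Grain crack index = force / distension
Index = 376 / 11.1 = 33.9 N/mm


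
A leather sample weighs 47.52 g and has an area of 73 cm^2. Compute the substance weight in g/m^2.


6509.6 g/m^2

Substance weight = mass / area x 10000
SW = 47.52 / 73 x 10000
SW = 6509.6 g/m^2


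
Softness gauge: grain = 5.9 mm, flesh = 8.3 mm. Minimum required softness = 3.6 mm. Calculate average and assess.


Average softness = 7.10 mm
Meets requirement: Yes

Average = (5.9 + 8.3) / 2 = 7.10 mm
Minimum = 3.6 mm
Meets requirement: Yes


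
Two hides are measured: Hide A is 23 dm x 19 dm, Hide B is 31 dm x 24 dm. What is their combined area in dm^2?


Hide A area = 23 x 19 = 437 dm^2
Hide B area = 31 x 24 = 744 dm^2
Total = 437 + 744 = 1181 dm^2


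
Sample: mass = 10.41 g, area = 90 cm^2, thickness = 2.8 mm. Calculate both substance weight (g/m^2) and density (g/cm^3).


SW = 10.41 / 90 x 10000 = 1156.7 g/m^2
Volume = 90 x 2.8 / 10 = 25.20 cm^3
Density = 10.41 / 25.20 = 0.413 g/cm^3


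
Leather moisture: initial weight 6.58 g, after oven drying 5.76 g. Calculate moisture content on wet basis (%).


Moisture = 6.58 - 5.76 = 0.82 g
MC = 0.82 / 6.58 x 100 = 12.5%


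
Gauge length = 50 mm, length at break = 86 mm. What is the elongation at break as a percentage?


72.0%

Extension = 86 - 50 = 36 mm
Elongation = 36 / 50 x 100 = 72.0%


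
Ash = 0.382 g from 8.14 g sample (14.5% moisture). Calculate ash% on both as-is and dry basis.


As-is ash% = 0.382 / 8.14 x 100 = 4.69%
Dry mass = 8.14 x (100 - 14.5) / 100 = 6.9597 g
Dry-basis ash% = 0.382 / 6.9597 x 100 = 5.49%


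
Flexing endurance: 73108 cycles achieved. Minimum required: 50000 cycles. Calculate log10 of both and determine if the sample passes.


Achieved: log10 = 4.86
Required: log10 = 4.70
Passes: Yes

log10(73108) = 4.86
log10(50000) = 4.70
Passes: Yes


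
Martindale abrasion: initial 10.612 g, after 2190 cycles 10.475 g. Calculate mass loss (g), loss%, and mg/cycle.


Loss = 10.612 - 10.475 = 0.137 g
Loss% = 0.137 / 10.612 x 100 = 1.29%
Rate = 0.137 / 2190 x 1000 = 0.063 mg/cycle


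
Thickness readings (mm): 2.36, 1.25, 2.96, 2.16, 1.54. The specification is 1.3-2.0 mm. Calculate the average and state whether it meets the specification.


Sum = 10.27
Average = 10.27 / 5 = 2.05 mm
Specification range: 1.3 to 2.0 mm
Within spec: No


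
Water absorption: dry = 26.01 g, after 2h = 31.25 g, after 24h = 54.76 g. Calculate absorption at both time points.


2h absorption = 20.1%
24h absorption = 110.5%

WA (2h) = (31.25 - 26.01) / 26.01 x 100 = 20.1%
WA (24h) = (54.76 - 26.01) / 26.01 x 100 = 110.5%


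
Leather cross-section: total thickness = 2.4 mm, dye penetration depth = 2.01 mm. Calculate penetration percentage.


83.8%

Penetration% = 2.01 / 2.4 x 100
Penetration = 83.8%


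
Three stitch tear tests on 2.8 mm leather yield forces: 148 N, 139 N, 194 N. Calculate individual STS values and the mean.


STS1 = 52.9 N/mm
STS2 = 49.6 N/mm
STS3 = 69.3 N/mm
Mean = 57.3 N/mm


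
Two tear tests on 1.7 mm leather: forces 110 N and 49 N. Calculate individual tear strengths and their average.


Tear 1 = 110 / 1.7 = 64.7 N/mm
Tear 2 = 49 / 1.7 = 28.8 N/mm
Average = (64.7 + 28.8) / 2 = 46.8 N/mm


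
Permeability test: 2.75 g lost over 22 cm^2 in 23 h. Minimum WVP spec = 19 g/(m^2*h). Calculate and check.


WVP = 54.35 g/(m^2*h)
Meets specification: Yes

WVP = 2.75 / (22 x 23) x 10000 = 54.35 g/(m^2*h)
Minimum: 19 g/(m^2*h)
Meets spec: Yes


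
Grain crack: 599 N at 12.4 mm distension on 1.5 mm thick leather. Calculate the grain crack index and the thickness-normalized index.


Crack index = 48.3 N/mm
Normalized index = 32.2 N/mm per mm

Crack index = 599 / 12.4 = 48.3 N/mm
Normalized = 48.3 / 1.5 = 32.2 N/mm per mm


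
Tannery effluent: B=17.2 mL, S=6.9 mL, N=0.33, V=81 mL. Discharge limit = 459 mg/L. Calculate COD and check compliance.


COD = (17.2 - 6.9) x 0.33 x 8000 / 81 = 335.7 mg/L
Limit: 459 mg/L
Compliant: Yes


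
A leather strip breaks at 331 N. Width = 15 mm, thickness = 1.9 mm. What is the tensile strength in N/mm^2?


11.61 N/mm^2

Cross-sectional area = 15 x 1.9 = 28.5 mm^2
Tensile strength = 331 / 28.5 = 11.61 N/mm^2


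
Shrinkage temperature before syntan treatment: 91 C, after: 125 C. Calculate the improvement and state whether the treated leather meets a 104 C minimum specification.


Improvement = 125 - 91 = 34 C
Spec check: 125 C >= 104 C? Yes


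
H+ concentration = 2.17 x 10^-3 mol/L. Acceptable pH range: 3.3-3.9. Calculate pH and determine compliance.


pH = -log10(2.17 x 10^-3) = 2.66
Range: 3.3 to 3.9
Compliant: No


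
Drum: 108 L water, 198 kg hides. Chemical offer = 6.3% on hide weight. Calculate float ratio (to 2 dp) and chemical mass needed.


Float ratio = 0.55
Chemical needed = 12.474 kg

Float ratio = 108 / 198 = 0.55
Chemical = 198 x 6.3 / 100 = 12.474 kg


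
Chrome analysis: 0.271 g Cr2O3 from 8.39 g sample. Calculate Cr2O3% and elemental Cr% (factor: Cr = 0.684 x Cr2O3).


Cr2O3 = 3.23%
Cr = 2.21%

Cr2O3% = 0.271 / 8.39 x 100 = 3.23%
Cr% = 3.23 x 0.684 = 2.21%


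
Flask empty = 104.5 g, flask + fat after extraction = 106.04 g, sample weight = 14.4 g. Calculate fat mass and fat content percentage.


Fat mass = 1.54 g
Fat content = 10.7%

Fat mass = 106.04 - 104.5 = 1.54 g
Fat% = 1.54 / 14.4 x 100 = 10.7%


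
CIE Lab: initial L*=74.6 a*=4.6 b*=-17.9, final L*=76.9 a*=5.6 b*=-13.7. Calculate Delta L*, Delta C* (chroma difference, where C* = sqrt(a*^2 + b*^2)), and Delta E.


Delta L* = 76.9 - 74.6 = 2.3
C1* = sqrt((4.6)^2 + (-17.9)^2) = 18.482
C2* = sqrt((5.6)^2 + (-13.7)^2) = 14.800
Delta C* = 14.800 - 18.482 = -3.68
Delta E = sqrt((2.3)^2 + (1.0)^2 + (4.2)^2) = 4.89


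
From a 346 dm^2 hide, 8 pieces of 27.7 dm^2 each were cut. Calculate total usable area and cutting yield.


Usable area = 221.6 dm^2
Yield = 64.0%

Total usable = 8 x 27.7 = 221.6 dm^2
Yield = 221.6 / 346 x 100 = 64.0%


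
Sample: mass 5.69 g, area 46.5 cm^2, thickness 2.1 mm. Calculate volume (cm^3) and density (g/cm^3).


Thickness in cm = 2.1 / 10 = 0.21 cm
Volume = 46.5 x 0.21 = 9.765 cm^3
Density = 5.69 / 9.765 = 0.583 g/cm^3


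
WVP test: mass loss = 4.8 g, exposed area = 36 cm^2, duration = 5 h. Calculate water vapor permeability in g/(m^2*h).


266.67 g/(m^2*h)


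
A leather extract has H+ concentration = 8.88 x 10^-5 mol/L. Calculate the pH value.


pH = -log10[H+]
pH = -log10(8.88 x 10^-5) = 4.05


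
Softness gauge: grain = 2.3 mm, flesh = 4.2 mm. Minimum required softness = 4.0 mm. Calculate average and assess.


Average softness = 3.25 mm
Meets requirement: No


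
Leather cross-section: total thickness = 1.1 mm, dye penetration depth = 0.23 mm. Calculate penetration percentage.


Penetration% = 0.23 / 1.1 x 100
Penetration = 20.9%


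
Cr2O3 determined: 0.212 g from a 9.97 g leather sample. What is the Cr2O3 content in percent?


Cr2O3% = 0.212 / 9.97 x 100
Cr2O3% = 2.13%


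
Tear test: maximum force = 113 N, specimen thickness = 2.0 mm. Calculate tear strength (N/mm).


56.5 N/mm


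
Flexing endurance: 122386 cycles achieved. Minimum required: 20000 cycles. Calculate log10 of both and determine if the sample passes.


log10(122386) = 5.09
log10(20000) = 4.30
Passes: Yes


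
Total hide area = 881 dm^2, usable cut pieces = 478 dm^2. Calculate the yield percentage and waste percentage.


Yield = 478 / 881 x 100 = 54.3%
Waste = 881 - 478 = 403 dm^2
Waste% = 100 - 54.3 = 45.7%


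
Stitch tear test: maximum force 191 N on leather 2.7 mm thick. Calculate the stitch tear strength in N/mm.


Stitch tear strength = force / thickness
STS = 191 / 2.7 = 70.7 N/mm


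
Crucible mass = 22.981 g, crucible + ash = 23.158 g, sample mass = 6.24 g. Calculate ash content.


Ash mass = 23.158 - 22.981 = 0.177 g
Ash% = 0.177 / 6.24 x 100 = 2.84%


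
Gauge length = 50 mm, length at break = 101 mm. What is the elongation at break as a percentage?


Extension = 101 - 50 = 51 mm
Elongation = 51 / 50 x 100 = 102.0%


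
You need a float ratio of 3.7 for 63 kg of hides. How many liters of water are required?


233.1 L

Water = hide weight x target ratio
Water = 63 x 3.7 = 233.1 L


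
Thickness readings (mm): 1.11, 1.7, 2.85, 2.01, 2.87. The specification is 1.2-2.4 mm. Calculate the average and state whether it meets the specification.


Sum = 10.54
Average = 10.54 / 5 = 2.11 mm
Specification range: 1.2 to 2.4 mm
Within spec: Yes


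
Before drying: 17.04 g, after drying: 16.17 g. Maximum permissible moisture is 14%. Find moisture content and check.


MC = (17.04 - 16.17) / 17.04 x 100 = 5.1%
Maximum: 14%
Acceptable: Yes


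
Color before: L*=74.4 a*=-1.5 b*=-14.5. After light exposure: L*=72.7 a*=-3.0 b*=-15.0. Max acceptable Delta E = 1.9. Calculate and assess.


Delta E = 2.32
Passes: No

dL = -1.7, da = -1.5, db = -0.5
dE = sqrt((-1.7)^2 + (-1.5)^2 + (-0.5)^2) = 2.32
Max = 1.9
Passes: No


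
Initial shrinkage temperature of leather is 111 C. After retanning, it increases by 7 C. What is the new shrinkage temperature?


New Ts = 111 + 7 = 118 C


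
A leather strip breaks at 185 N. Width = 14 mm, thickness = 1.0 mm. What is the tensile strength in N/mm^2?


Cross-sectional area = 14 x 1.0 = 14.0 mm^2
Tensile strength = 185 / 14.0 = 13.21 N/mm^2


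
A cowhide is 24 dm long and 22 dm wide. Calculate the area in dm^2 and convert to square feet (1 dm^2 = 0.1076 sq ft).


528 dm^2
56.81 sq ft

Area = 24 x 22 = 528 dm^2
Conversion: 528 x 0.1076 = 56.81 sq ft


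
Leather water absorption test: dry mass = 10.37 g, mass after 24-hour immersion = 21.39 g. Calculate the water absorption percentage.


106.3%

Water absorbed = 21.39 - 10.37 = 11.02 g
WA% = 11.02 / 10.37 x 100 = 106.3%


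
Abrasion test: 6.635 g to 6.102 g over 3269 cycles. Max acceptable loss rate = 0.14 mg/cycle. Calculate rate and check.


Loss = 6.635 - 6.102 = 0.533 g
Rate = 0.533 g / 3269 cycles x 1000 = 0.163 mg/cycle
Max = 0.14 mg/cycle
Passes: No


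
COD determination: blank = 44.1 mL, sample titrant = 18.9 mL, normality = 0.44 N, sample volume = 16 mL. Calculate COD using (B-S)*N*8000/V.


COD = (44.1 - 18.9) x 0.44 x 8000 / 16
COD = 25.2 x 0.44 x 8000 / 16
COD = 5544.0 mg/L


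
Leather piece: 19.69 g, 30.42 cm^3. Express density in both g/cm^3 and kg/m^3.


0.647 g/cm^3
647 kg/m^3


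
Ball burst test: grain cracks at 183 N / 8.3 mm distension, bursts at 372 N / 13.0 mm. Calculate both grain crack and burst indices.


Crack index = 22.0 N/mm
Burst index = 28.6 N/mm

Crack index = 183 / 8.3 = 22.0 N/mm
Burst index = 372 / 13.0 = 28.6 N/mm


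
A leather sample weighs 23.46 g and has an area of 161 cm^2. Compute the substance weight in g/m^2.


Substance weight = mass / area x 10000
SW = 23.46 / 161 x 10000
SW = 1457.1 g/m^2


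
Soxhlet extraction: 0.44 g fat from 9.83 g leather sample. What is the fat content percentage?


Fat content = 0.44 / 9.83 x 100
Fat = 4.5%


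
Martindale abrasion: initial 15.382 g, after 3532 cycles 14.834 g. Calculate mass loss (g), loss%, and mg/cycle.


Loss = 15.382 - 14.834 = 0.548 g
Loss% = 0.548 / 15.382 x 100 = 3.56%
Rate = 0.548 / 3532 x 1000 = 0.155 mg/cycle


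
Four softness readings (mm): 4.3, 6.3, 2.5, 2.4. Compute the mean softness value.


Sum = 4.3 + 6.3 + 2.5 + 2.4
Mean = 15.5 / 4 = 3.88 mm


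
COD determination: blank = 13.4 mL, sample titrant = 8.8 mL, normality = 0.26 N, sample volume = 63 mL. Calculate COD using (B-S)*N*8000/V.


COD = (13.4 - 8.8) x 0.26 x 8000 / 63
COD = 4.6 x 0.26 x 8000 / 63
COD = 151.9 mg/L


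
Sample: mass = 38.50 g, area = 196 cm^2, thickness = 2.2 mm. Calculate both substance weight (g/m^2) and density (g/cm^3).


SW = 38.50 / 196 x 10000 = 1964.3 g/m^2
Volume = 196 x 2.2 / 10 = 43.12 cm^3
Density = 38.50 / 43.12 = 0.893 g/cm^3


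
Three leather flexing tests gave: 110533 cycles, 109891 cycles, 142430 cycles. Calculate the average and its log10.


Average = (110533 + 109891 + 142430) / 3 = 120951 cycles
log10(120951) = 5.08


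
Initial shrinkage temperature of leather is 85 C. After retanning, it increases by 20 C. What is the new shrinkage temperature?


105 C


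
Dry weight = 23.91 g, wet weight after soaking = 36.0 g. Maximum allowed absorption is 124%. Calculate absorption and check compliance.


WA = (36.0 - 23.91) / 23.91 x 100 = 50.6%
Maximum allowed: 124%
Compliant: Yes


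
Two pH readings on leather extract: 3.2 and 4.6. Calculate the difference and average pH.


Difference = |3.2 - 4.6| = 1.4
Average = (3.2 + 4.6) / 2 = 3.90


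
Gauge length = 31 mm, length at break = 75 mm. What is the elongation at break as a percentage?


Extension = 75 - 31 = 44 mm
Elongation = 44 / 31 x 100 = 141.9%


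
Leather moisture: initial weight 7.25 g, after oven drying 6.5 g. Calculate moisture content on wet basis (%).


10.3%

Moisture = 7.25 - 6.5 = 0.75 g
MC = 0.75 / 7.25 x 100 = 10.3%


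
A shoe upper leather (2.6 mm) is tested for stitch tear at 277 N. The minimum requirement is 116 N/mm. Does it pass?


STS = 106.5 N/mm
Passes: No

STS = 277 / 2.6 = 106.5 N/mm
Minimum required: 116 N/mm
Passes: No


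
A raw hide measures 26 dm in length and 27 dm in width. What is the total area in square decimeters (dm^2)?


702 dm^2


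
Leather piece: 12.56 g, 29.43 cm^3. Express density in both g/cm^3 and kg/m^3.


Density = 12.56 / 29.43 = 0.427 g/cm^3
Convert: 0.427 x 1000 = 427 kg/m^3


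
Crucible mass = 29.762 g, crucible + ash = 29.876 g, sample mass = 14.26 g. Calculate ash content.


Ash mass = 0.114 g
Ash content = 0.80%

Ash mass = 29.876 - 29.762 = 0.114 g
Ash% = 0.114 / 14.26 x 100 = 0.80%


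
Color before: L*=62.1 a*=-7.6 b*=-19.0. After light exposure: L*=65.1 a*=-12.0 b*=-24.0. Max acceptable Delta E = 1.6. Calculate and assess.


Delta E = 7.30
Passes: No


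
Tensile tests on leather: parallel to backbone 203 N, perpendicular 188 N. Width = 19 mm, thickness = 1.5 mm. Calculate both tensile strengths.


Area = 19 x 1.5 = 28.5 mm^2
TS (parallel) = 203 / 28.5 = 7.12 N/mm^2
TS (perpendicular) = 188 / 28.5 = 6.60 N/mm^2


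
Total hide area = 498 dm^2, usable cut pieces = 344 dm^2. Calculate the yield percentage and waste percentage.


Yield = 69.1%
Waste = 30.9%


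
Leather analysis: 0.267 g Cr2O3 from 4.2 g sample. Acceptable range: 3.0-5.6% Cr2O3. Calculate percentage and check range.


Cr2O3 = 6.36%
Within range: No

Cr2O3% = 0.267 / 4.2 x 100 = 6.36%
Acceptable range: 3.0 to 5.6%
Within range: No


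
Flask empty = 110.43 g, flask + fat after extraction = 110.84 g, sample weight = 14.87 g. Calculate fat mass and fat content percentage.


Fat mass = 0.41 g
Fat content = 2.8%

Fat mass = 110.84 - 110.43 = 0.41 g
Fat% = 0.41 / 14.87 x 100 = 2.8%


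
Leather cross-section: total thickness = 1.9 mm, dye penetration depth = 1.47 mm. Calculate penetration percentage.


77.4%


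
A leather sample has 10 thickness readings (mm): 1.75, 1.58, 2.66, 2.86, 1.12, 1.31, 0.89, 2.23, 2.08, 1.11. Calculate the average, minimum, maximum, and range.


Average = 1.76 mm
Min = 0.89 mm
Max = 2.86 mm
Range = 1.97 mm

Sum = 17.59
Average = 17.59 / 10 = 1.76 mm
Minimum = 0.89 mm
Maximum = 2.86 mm
Range = 2.86 - 0.89 = 1.97 mm


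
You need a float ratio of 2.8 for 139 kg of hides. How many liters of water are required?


Water = hide weight x target ratio
Water = 139 x 2.8 = 389.2 L


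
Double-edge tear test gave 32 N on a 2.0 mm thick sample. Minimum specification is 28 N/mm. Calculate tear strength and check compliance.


Tear strength = 32 / 2.0 = 16.0 N/mm
Required minimum = 28 N/mm
Compliant: No


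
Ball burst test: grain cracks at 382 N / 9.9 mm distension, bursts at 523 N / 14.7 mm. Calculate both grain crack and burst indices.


Crack index = 382 / 9.9 = 38.6 N/mm
Burst index = 523 / 14.7 = 35.6 N/mm


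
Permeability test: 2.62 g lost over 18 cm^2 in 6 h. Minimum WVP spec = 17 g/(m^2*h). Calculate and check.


WVP = 242.59 g/(m^2*h)
Meets specification: Yes

WVP = 2.62 / (18 x 6) x 10000 = 242.59 g/(m^2*h)
Minimum: 17 g/(m^2*h)
Meets spec: Yes


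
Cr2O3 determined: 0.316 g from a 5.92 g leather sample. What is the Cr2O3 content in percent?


Cr2O3% = 0.316 / 5.92 x 100
Cr2O3% = 5.34%


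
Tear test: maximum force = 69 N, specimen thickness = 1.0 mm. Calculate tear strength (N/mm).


69.0 N/mm

Tear strength = force / thickness
Tear = 69 / 1.0 = 69.0 N/mm


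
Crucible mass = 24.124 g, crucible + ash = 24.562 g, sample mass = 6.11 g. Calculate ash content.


Ash mass = 0.438 g
Ash content = 7.17%

Ash mass = 24.562 - 24.124 = 0.438 g
Ash% = 0.438 / 6.11 x 100 = 7.17%


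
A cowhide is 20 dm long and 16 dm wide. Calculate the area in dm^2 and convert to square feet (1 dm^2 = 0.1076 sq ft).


320 dm^2
34.43 sq ft

Area = 20 x 16 = 320 dm^2
Conversion: 320 x 0.1076 = 34.43 sq ft


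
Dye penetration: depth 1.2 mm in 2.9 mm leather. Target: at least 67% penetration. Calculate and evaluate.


Penetration = 1.2 / 2.9 x 100 = 41.4%
Target: 67%
Meets target: No


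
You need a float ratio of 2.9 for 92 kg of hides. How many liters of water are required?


266.8 L


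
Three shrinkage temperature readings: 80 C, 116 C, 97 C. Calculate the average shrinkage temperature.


97.7 C

Average = (80 + 116 + 97) / 3
Average = 293 / 3 = 97.7 C


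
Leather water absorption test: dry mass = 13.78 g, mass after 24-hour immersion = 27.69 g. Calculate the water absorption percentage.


100.9%

Water absorbed = 27.69 - 13.78 = 13.91 g
WA% = 13.91 / 13.78 x 100 = 100.9%


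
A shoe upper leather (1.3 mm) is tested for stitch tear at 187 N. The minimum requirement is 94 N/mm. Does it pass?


STS = 187 / 1.3 = 143.8 N/mm
Minimum required: 94 N/mm
Passes: Yes


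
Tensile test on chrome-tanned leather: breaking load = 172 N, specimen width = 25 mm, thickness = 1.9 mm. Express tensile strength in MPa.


Cross-section = 25 x 1.9 = 47.5 mm^2
TS = 172 / 47.5 = 3.62 MPa
(1 N/mm^2 = 1 MPa)


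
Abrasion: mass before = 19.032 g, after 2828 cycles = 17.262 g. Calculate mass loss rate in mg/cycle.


0.626 mg/cycle


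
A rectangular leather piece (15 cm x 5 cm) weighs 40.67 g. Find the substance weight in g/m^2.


5422.7 g/m^2

Area = 15 x 5 = 75 cm^2
SW = 40.67 / 75 x 10000 = 5422.7 g/m^2


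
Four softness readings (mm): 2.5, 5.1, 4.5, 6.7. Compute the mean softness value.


Sum = 2.5 + 5.1 + 4.5 + 6.7
Mean = 18.8 / 4 = 4.70 mm


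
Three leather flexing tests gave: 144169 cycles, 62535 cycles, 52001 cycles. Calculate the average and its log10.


Average = 86235 cycles
log10 = 4.94


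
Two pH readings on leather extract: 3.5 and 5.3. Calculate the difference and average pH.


Difference = 1.8
Average pH = 4.40


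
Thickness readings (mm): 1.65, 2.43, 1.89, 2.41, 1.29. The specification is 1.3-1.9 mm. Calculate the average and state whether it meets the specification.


Sum = 9.67
Average = 9.67 / 5 = 1.93 mm
Specification range: 1.3 to 1.9 mm
Within spec: No


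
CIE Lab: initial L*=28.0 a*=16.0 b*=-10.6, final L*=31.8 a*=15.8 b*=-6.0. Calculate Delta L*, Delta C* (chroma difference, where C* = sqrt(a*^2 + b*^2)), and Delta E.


Delta L* = 3.8
Delta C* = -2.29
Delta E = 5.97


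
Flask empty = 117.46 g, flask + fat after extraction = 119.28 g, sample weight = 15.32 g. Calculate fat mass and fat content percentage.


Fat mass = 119.28 - 117.46 = 1.82 g
Fat% = 1.82 / 15.32 x 100 = 11.9%


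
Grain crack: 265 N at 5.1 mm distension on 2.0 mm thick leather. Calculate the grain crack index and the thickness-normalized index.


Crack index = 265 / 5.1 = 52.0 N/mm
Normalized = 52.0 / 2.0 = 26.0 N/mm per mm


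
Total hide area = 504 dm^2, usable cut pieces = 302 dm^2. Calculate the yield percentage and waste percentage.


Yield = 59.9%
Waste = 40.1%

Yield = 302 / 504 x 100 = 59.9%
Waste = 504 - 302 = 202 dm^2
Waste% = 100 - 59.9 = 40.1%


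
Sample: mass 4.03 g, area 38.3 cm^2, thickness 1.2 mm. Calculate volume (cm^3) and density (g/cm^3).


Volume = 4.596 cm^3
Density = 0.877 g/cm^3

Thickness in cm = 1.2 / 10 = 0.12 cm
Volume = 38.3 x 0.12 = 4.596 cm^3
Density = 4.03 / 4.596 = 0.877 g/cm^3


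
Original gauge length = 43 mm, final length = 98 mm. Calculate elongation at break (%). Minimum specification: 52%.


Elongation = 127.9%
Meets spec: Yes

Extension = 98 - 43 = 55 mm
Elongation = 55 / 43 x 100 = 127.9%
Minimum required: 52%
Meets specification: Yes


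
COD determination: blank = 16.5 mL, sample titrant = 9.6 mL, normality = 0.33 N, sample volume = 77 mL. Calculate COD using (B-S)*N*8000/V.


236.6 mg/L

COD = (16.5 - 9.6) x 0.33 x 8000 / 77
COD = 6.9 x 0.33 x 8000 / 77
COD = 236.6 mg/L


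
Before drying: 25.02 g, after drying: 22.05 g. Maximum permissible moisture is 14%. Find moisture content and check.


Moisture content = 11.9%
Acceptable: Yes

MC = (25.02 - 22.05) / 25.02 x 100 = 11.9%
Maximum: 14%
Acceptable: Yes


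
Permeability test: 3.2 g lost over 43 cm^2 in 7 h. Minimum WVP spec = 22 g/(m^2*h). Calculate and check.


WVP = 3.2 / (43 x 7) x 10000 = 106.31 g/(m^2*h)
Minimum: 22 g/(m^2*h)
Meets spec: Yes


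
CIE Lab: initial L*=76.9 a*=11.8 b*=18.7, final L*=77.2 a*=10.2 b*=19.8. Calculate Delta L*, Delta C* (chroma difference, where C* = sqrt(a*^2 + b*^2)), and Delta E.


Delta L* = 77.2 - 76.9 = 0.3
C1* = sqrt((11.8)^2 + (18.7)^2) = 22.112
C2* = sqrt((10.2)^2 + (19.8)^2) = 22.273
Delta C* = 22.273 - 22.112 = 0.16
Delta E = sqrt((0.3)^2 + (-1.6)^2 + (1.1)^2) = 1.96


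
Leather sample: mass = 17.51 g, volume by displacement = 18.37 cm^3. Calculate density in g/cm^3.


Density = mass / volume
Density = 17.51 / 18.37 = 0.953 g/cm^3


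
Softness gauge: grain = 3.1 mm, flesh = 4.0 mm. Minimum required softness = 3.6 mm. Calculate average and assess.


Average = (3.1 + 4.0) / 2 = 3.55 mm
Minimum = 3.6 mm
Meets requirement: No


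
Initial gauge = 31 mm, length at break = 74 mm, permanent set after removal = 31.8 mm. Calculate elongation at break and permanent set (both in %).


Elongation at break = (74 - 31) / 31 x 100 = 138.7%
Permanent set = (31.8 - 31) / 31 x 100 = 2.6%


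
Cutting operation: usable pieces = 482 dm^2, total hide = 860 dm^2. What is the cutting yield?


56.0%

Yield = usable / total x 100
Yield = 482 / 860 x 100 = 56.0%


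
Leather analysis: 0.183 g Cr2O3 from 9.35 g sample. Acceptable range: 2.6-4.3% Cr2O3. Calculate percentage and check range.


Cr2O3 = 1.96%
Within range: No


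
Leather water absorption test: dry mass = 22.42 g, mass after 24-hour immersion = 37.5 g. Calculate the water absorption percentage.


67.3%


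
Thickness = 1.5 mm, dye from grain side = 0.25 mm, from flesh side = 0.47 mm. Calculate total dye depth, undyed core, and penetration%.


Total dyed = 0.25 + 0.47 = 0.72 mm
Undyed core = 1.5 - 0.72 = 0.78 mm
Penetration = 0.72 / 1.5 x 100 = 48.0%


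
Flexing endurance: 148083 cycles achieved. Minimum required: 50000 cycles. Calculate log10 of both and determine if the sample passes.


log10(148083) = 5.17
log10(50000) = 4.70
Passes: Yes


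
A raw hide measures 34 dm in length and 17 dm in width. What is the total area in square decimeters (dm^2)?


578 dm^2

Area = length x width
Area = 34 x 17 = 578 dm^2


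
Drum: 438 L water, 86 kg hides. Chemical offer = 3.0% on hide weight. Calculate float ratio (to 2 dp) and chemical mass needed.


Float ratio = 5.09
Chemical needed = 2.58 kg

Float ratio = 438 / 86 = 5.09
Chemical = 86 x 3.0 / 100 = 2.58 kg


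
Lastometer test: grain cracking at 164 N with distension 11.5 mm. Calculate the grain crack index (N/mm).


Grain crack index = force / distension
Index = 164 / 11.5 = 14.3 N/mm


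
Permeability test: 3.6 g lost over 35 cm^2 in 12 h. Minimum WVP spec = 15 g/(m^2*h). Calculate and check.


WVP = 85.71 g/(m^2*h)
Meets specification: Yes

WVP = 3.6 / (35 x 12) x 10000 = 85.71 g/(m^2*h)
Minimum: 15 g/(m^2*h)
Meets spec: Yes


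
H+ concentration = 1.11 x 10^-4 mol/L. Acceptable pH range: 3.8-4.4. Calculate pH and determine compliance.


pH = -log10(1.11 x 10^-4) = 3.95
Range: 3.8 to 4.4
Compliant: Yes


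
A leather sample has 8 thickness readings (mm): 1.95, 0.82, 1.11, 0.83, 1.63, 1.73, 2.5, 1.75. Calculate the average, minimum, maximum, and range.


Average = 1.54 mm
Min = 0.82 mm
Max = 2.5 mm
Range = 1.68 mm

Sum = 12.32
Average = 12.32 / 8 = 1.54 mm
Minimum = 0.82 mm
Maximum = 2.5 mm
Range = 2.5 - 0.82 = 1.68 mm


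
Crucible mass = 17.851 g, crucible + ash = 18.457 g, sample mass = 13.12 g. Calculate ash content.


Ash mass = 18.457 - 17.851 = 0.606 g
Ash% = 0.606 / 13.12 x 100 = 4.62%


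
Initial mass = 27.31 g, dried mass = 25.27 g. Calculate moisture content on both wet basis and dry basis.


Wet basis = 7.5%
Dry basis = 8.1%


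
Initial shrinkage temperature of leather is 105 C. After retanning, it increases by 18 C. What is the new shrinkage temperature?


123 C

New Ts = 105 + 18 = 123 C


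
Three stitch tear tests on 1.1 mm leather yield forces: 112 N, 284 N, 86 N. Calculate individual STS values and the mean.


STS1 = 112 / 1.1 = 101.8 N/mm
STS2 = 284 / 1.1 = 258.2 N/mm
STS3 = 86 / 1.1 = 78.2 N/mm
Mean = (101.8 + 258.2 + 78.2) / 3 = 146.1 N/mm


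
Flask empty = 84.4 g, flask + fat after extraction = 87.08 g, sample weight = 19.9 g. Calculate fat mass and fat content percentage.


Fat mass = 2.68 g
Fat content = 13.5%

Fat mass = 87.08 - 84.4 = 2.68 g
Fat% = 2.68 / 19.9 x 100 = 13.5%


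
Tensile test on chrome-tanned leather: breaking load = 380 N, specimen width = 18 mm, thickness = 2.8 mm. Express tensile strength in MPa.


Cross-section = 18 x 2.8 = 50.4 mm^2
TS = 380 / 50.4 = 7.54 MPa
(1 N/mm^2 = 1 MPa)


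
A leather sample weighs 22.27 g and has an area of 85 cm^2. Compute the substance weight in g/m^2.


Substance weight = mass / area x 10000
SW = 22.27 / 85 x 10000
SW = 2620.0 g/m^2


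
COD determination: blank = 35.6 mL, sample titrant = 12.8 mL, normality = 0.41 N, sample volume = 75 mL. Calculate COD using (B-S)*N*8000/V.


COD = (35.6 - 12.8) x 0.41 x 8000 / 75
COD = 22.8 x 0.41 x 8000 / 75
COD = 997.1 mg/L


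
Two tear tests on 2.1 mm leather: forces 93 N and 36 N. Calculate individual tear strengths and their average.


Tear 1 = 44.3 N/mm
Tear 2 = 17.1 N/mm
Average = 30.7 N/mm


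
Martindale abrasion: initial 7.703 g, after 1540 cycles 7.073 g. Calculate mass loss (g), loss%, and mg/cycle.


Mass loss = 0.630 g
Loss = 8.18%
Rate = 0.409 mg/cycle

Loss = 7.703 - 7.073 = 0.630 g
Loss% = 0.630 / 7.703 x 100 = 8.18%
Rate = 0.630 / 1540 x 1000 = 0.409 mg/cycle


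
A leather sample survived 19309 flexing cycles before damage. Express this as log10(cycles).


4.29


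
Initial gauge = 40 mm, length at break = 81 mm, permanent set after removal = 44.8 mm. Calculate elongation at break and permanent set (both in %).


Elongation at break = 102.5%
Permanent set = 12.0%

Elongation at break = (81 - 40) / 40 x 100 = 102.5%
Permanent set = (44.8 - 40) / 40 x 100 = 12.0%


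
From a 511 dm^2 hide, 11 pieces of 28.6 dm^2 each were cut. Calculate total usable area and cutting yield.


Total usable = 11 x 28.6 = 314.6 dm^2
Yield = 314.6 / 511 x 100 = 61.6%


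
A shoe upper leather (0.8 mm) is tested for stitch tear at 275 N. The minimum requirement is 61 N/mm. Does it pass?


STS = 275 / 0.8 = 343.8 N/mm
Minimum required: 61 N/mm
Passes: Yes


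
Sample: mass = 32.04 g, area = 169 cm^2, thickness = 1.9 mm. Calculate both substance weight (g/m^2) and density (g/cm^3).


Substance weight = 1895.9 g/m^2
Density = 0.998 g/cm^3


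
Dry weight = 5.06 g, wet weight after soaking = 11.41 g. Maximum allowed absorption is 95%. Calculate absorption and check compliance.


Absorption = 125.5%
Compliant: No


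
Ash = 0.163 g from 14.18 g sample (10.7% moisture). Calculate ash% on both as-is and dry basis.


As-is ash = 1.15%
Dry-basis ash = 1.29%

As-is ash% = 0.163 / 14.18 x 100 = 1.15%
Dry mass = 14.18 x (100 - 10.7) / 100 = 12.66274 g
Dry-basis ash% = 0.163 / 12.66274 x 100 = 1.29%


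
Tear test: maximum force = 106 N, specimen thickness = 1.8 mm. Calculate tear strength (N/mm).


Tear strength = force / thickness
Tear = 106 / 1.8 = 58.9 N/mm


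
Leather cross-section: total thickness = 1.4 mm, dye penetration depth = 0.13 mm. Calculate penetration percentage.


9.3%


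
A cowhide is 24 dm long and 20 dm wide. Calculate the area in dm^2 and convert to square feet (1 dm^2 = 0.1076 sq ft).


Area = 24 x 20 = 480 dm^2
Conversion: 480 x 0.1076 = 51.65 sq ft


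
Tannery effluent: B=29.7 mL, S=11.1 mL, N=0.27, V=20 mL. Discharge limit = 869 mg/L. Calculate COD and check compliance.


COD = (29.7 - 11.1) x 0.27 x 8000 / 20 = 2008.8 mg/L
Limit: 869 mg/L
Compliant: No


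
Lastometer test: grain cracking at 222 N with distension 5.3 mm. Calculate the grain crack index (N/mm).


41.9 N/mm

Grain crack index = force / distension
Index = 222 / 5.3 = 41.9 N/mm


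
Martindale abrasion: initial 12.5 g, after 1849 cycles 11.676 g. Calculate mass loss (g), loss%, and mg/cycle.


Loss = 12.5 - 11.676 = 0.824 g
Loss% = 0.824 / 12.5 x 100 = 6.59%
Rate = 0.824 / 1849 x 1000 = 0.446 mg/cycle


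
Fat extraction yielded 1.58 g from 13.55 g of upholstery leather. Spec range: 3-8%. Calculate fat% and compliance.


Fat content = 11.7%
Compliant: No


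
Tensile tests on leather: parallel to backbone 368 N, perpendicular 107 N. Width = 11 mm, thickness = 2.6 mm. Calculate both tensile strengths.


Parallel = 12.87 N/mm^2
Perpendicular = 3.74 N/mm^2


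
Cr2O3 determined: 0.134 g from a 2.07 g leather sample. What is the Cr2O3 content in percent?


6.47%

Cr2O3% = 0.134 / 2.07 x 100
Cr2O3% = 6.47%


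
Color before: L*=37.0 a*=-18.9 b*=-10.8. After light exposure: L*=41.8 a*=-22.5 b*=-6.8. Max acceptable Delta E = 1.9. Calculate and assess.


Delta E = 7.21
Passes: No

dL = 4.8, da = -3.6, db = 4.0
dE = sqrt((4.8)^2 + (-3.6)^2 + (4.0)^2) = 7.21
Max = 1.9
Passes: No


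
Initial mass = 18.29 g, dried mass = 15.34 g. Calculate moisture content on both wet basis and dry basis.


Moisture lost = 18.29 - 15.34 = 2.95 g
Wet basis MC = 2.95 / 18.29 x 100 = 16.1%
Dry basis MC = 2.95 / 15.34 x 100 = 19.2%


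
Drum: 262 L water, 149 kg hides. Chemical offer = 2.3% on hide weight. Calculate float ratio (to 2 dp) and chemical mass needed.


Float ratio = 1.76
Chemical needed = 3.427 kg

Float ratio = 262 / 149 = 1.76
Chemical = 149 x 2.3 / 100 = 3.427 kg


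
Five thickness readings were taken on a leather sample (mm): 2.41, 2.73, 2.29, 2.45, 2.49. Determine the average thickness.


2.47 mm


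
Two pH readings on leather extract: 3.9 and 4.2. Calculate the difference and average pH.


Difference = |3.9 - 4.2| = 0.3
Average = (3.9 + 4.2) / 2 = 4.05


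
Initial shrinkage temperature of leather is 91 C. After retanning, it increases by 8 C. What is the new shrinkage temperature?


99 C

New Ts = 91 + 8 = 99 C


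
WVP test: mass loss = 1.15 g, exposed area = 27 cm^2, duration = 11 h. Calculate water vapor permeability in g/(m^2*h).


WVP = mass_loss / (area x time) x 10000
WVP = 1.15 / (27 x 11) x 10000
WVP = 1.15 / 297 x 10000 = 38.72 g/(m^2*h)


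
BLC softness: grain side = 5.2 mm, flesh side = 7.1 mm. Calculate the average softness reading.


6.15 mm

Average = (5.2 + 7.1) / 2
Average = 6.15 mm


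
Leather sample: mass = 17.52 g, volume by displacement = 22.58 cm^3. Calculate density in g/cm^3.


0.776 g/cm^3


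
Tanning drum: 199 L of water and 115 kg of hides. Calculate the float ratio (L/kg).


1.7

Float ratio = water / hide weight
Ratio = 199 / 115 = 1.7


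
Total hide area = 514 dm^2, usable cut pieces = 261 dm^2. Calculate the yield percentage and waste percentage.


Yield = 50.8%
Waste = 49.2%


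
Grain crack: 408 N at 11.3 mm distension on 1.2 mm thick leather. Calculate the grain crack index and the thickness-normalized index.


Crack index = 36.1 N/mm
Normalized index = 30.1 N/mm per mm

Crack index = 408 / 11.3 = 36.1 N/mm
Normalized = 36.1 / 1.2 = 30.1 N/mm per mm


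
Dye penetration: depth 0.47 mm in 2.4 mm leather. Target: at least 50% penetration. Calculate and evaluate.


Penetration = 0.47 / 2.4 x 100 = 19.6%
Target: 50%
Meets target: No


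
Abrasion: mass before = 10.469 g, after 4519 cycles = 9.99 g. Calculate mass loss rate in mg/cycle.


Mass loss = 10.469 - 9.99 = 0.479 g
Rate = 0.479 / 4519 x 1000 = 0.106 mg/cycle


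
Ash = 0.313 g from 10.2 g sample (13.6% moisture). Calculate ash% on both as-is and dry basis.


As-is ash% = 0.313 / 10.2 x 100 = 3.07%
Dry mass = 10.2 x (100 - 13.6) / 100 = 8.8128 g
Dry-basis ash% = 0.313 / 8.8128 x 100 = 3.55%


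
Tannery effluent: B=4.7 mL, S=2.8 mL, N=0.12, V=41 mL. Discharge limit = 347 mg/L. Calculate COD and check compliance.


COD = (4.7 - 2.8) x 0.12 x 8000 / 41 = 44.5 mg/L
Limit: 347 mg/L
Compliant: Yes


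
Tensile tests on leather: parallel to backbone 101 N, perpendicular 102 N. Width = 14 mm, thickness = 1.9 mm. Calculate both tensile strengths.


Parallel = 3.80 N/mm^2
Perpendicular = 3.83 N/mm^2

Area = 14 x 1.9 = 26.6 mm^2
TS (parallel) = 101 / 26.6 = 3.80 N/mm^2
TS (perpendicular) = 102 / 26.6 = 3.83 N/mm^2


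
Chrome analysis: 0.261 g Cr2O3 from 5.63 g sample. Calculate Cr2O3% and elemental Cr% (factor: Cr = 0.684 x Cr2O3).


Cr2O3 = 4.64%
Cr = 3.17%

Cr2O3% = 0.261 / 5.63 x 100 = 4.64%
Cr% = 4.64 x 0.684 = 3.17%


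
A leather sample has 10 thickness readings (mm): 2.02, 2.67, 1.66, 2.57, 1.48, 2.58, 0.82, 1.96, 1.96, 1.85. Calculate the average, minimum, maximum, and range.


Average = 1.96 mm
Min = 0.82 mm
Max = 2.67 mm
Range = 1.85 mm

Sum = 19.57
Average = 19.57 / 10 = 1.96 mm
Minimum = 0.82 mm
Maximum = 2.67 mm
Range = 2.67 - 0.82 = 1.85 mm


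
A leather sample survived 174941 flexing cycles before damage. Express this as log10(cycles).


5.24


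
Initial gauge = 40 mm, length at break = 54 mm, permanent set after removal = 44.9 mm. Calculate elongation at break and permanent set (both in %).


Elongation at break = 35.0%
Permanent set = 12.3%

Elongation at break = (54 - 40) / 40 x 100 = 35.0%
Permanent set = (44.9 - 40) / 40 x 100 = 12.3%


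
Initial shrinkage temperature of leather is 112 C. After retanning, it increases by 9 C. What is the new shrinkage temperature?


121 C

New Ts = 112 + 9 = 121 C
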